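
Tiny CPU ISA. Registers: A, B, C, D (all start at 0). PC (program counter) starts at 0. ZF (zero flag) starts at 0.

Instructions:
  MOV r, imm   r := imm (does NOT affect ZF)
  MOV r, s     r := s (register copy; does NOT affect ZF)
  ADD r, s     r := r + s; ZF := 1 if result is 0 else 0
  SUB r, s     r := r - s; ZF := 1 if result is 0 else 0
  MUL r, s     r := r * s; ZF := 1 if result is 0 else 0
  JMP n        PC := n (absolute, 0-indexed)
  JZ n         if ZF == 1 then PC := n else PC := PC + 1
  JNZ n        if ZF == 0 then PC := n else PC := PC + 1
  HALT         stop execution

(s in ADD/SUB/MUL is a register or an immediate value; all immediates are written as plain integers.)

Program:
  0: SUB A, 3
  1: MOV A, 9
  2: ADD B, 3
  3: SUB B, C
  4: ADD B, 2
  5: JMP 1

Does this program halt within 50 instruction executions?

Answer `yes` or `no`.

Step 1: PC=0 exec 'SUB A, 3'. After: A=-3 B=0 C=0 D=0 ZF=0 PC=1
Step 2: PC=1 exec 'MOV A, 9'. After: A=9 B=0 C=0 D=0 ZF=0 PC=2
Step 3: PC=2 exec 'ADD B, 3'. After: A=9 B=3 C=0 D=0 ZF=0 PC=3
Step 4: PC=3 exec 'SUB B, C'. After: A=9 B=3 C=0 D=0 ZF=0 PC=4
Step 5: PC=4 exec 'ADD B, 2'. After: A=9 B=5 C=0 D=0 ZF=0 PC=5
Step 6: PC=5 exec 'JMP 1'. After: A=9 B=5 C=0 D=0 ZF=0 PC=1
Step 7: PC=1 exec 'MOV A, 9'. After: A=9 B=5 C=0 D=0 ZF=0 PC=2
Step 8: PC=2 exec 'ADD B, 3'. After: A=9 B=8 C=0 D=0 ZF=0 PC=3
Step 9: PC=3 exec 'SUB B, C'. After: A=9 B=8 C=0 D=0 ZF=0 PC=4
Step 10: PC=4 exec 'ADD B, 2'. After: A=9 B=10 C=0 D=0 ZF=0 PC=5
Step 11: PC=5 exec 'JMP 1'. After: A=9 B=10 C=0 D=0 ZF=0 PC=1
Step 12: PC=1 exec 'MOV A, 9'. After: A=9 B=10 C=0 D=0 ZF=0 PC=2
Step 13: PC=2 exec 'ADD B, 3'. After: A=9 B=13 C=0 D=0 ZF=0 PC=3
Step 14: PC=3 exec 'SUB B, C'. After: A=9 B=13 C=0 D=0 ZF=0 PC=4
Step 15: PC=4 exec 'ADD B, 2'. After: A=9 B=15 C=0 D=0 ZF=0 PC=5
After 50 steps: not halted. PC revisits the same instructions with no path to HALT; will never halt.

Answer: no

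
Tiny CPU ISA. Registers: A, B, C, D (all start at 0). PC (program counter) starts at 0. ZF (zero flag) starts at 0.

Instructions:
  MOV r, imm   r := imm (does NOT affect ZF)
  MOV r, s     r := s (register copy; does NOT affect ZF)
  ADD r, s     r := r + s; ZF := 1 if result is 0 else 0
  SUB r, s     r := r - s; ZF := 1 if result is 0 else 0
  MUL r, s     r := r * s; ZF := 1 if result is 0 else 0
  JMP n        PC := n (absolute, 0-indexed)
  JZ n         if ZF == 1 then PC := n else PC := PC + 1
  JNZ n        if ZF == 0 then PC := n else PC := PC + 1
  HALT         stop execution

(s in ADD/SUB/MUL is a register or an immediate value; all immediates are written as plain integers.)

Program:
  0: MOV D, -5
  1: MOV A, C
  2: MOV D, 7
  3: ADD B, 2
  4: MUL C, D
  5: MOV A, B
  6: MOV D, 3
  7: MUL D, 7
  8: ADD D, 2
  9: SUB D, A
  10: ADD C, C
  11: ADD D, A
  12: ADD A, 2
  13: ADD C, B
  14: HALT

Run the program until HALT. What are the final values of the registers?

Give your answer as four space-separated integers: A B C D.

Answer: 4 2 2 23

Derivation:
Step 1: PC=0 exec 'MOV D, -5'. After: A=0 B=0 C=0 D=-5 ZF=0 PC=1
Step 2: PC=1 exec 'MOV A, C'. After: A=0 B=0 C=0 D=-5 ZF=0 PC=2
Step 3: PC=2 exec 'MOV D, 7'. After: A=0 B=0 C=0 D=7 ZF=0 PC=3
Step 4: PC=3 exec 'ADD B, 2'. After: A=0 B=2 C=0 D=7 ZF=0 PC=4
Step 5: PC=4 exec 'MUL C, D'. After: A=0 B=2 C=0 D=7 ZF=1 PC=5
Step 6: PC=5 exec 'MOV A, B'. After: A=2 B=2 C=0 D=7 ZF=1 PC=6
Step 7: PC=6 exec 'MOV D, 3'. After: A=2 B=2 C=0 D=3 ZF=1 PC=7
Step 8: PC=7 exec 'MUL D, 7'. After: A=2 B=2 C=0 D=21 ZF=0 PC=8
Step 9: PC=8 exec 'ADD D, 2'. After: A=2 B=2 C=0 D=23 ZF=0 PC=9
Step 10: PC=9 exec 'SUB D, A'. After: A=2 B=2 C=0 D=21 ZF=0 PC=10
Step 11: PC=10 exec 'ADD C, C'. After: A=2 B=2 C=0 D=21 ZF=1 PC=11
Step 12: PC=11 exec 'ADD D, A'. After: A=2 B=2 C=0 D=23 ZF=0 PC=12
Step 13: PC=12 exec 'ADD A, 2'. After: A=4 B=2 C=0 D=23 ZF=0 PC=13
Step 14: PC=13 exec 'ADD C, B'. After: A=4 B=2 C=2 D=23 ZF=0 PC=14
Step 15: PC=14 exec 'HALT'. After: A=4 B=2 C=2 D=23 ZF=0 PC=14 HALTED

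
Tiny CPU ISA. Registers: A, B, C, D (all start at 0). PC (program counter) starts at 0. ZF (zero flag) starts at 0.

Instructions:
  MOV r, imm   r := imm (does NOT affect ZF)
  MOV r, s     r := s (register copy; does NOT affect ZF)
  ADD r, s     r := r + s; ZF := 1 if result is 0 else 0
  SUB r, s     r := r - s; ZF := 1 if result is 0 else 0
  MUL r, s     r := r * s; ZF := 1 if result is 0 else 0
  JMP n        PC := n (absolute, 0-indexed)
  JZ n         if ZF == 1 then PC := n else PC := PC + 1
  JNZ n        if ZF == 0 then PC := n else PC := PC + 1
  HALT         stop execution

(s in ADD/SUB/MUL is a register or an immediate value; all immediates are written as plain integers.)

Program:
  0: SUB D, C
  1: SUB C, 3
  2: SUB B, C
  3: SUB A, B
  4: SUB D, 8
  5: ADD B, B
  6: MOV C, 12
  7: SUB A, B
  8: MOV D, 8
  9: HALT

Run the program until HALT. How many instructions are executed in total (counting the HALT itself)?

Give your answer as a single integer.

Answer: 10

Derivation:
Step 1: PC=0 exec 'SUB D, C'. After: A=0 B=0 C=0 D=0 ZF=1 PC=1
Step 2: PC=1 exec 'SUB C, 3'. After: A=0 B=0 C=-3 D=0 ZF=0 PC=2
Step 3: PC=2 exec 'SUB B, C'. After: A=0 B=3 C=-3 D=0 ZF=0 PC=3
Step 4: PC=3 exec 'SUB A, B'. After: A=-3 B=3 C=-3 D=0 ZF=0 PC=4
Step 5: PC=4 exec 'SUB D, 8'. After: A=-3 B=3 C=-3 D=-8 ZF=0 PC=5
Step 6: PC=5 exec 'ADD B, B'. After: A=-3 B=6 C=-3 D=-8 ZF=0 PC=6
Step 7: PC=6 exec 'MOV C, 12'. After: A=-3 B=6 C=12 D=-8 ZF=0 PC=7
Step 8: PC=7 exec 'SUB A, B'. After: A=-9 B=6 C=12 D=-8 ZF=0 PC=8
Step 9: PC=8 exec 'MOV D, 8'. After: A=-9 B=6 C=12 D=8 ZF=0 PC=9
Step 10: PC=9 exec 'HALT'. After: A=-9 B=6 C=12 D=8 ZF=0 PC=9 HALTED
Total instructions executed: 10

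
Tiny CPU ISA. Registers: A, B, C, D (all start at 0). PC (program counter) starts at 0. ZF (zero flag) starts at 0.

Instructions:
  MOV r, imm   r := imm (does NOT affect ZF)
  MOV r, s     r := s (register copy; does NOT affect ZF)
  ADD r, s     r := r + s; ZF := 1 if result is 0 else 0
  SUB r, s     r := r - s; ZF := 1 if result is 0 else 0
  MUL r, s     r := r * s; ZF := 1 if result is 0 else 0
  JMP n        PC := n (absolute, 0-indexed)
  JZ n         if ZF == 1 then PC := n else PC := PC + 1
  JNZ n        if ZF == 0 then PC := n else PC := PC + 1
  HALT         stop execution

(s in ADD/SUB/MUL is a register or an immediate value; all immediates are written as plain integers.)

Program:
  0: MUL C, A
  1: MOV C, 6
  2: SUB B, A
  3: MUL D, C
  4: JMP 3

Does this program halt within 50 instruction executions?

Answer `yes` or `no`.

Answer: no

Derivation:
Step 1: PC=0 exec 'MUL C, A'. After: A=0 B=0 C=0 D=0 ZF=1 PC=1
Step 2: PC=1 exec 'MOV C, 6'. After: A=0 B=0 C=6 D=0 ZF=1 PC=2
Step 3: PC=2 exec 'SUB B, A'. After: A=0 B=0 C=6 D=0 ZF=1 PC=3
Step 4: PC=3 exec 'MUL D, C'. After: A=0 B=0 C=6 D=0 ZF=1 PC=4
Step 5: PC=4 exec 'JMP 3'. After: A=0 B=0 C=6 D=0 ZF=1 PC=3
State after step 5 equals state after step 3: the program is in a cycle of length 2 and will never halt.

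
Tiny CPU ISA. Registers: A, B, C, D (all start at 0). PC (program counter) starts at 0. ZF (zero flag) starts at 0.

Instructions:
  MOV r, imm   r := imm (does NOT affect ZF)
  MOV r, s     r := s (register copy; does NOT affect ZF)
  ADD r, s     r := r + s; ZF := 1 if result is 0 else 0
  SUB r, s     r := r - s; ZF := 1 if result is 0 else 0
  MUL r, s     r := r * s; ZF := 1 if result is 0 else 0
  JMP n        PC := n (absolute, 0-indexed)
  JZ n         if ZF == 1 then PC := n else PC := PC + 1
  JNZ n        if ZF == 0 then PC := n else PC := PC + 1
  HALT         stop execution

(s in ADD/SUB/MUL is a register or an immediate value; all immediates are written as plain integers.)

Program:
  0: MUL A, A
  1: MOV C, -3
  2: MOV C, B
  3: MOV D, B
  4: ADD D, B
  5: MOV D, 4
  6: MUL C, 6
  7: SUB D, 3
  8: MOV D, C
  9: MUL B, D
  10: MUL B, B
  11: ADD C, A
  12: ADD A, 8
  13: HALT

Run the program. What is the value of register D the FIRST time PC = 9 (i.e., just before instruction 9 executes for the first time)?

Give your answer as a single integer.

Step 1: PC=0 exec 'MUL A, A'. After: A=0 B=0 C=0 D=0 ZF=1 PC=1
Step 2: PC=1 exec 'MOV C, -3'. After: A=0 B=0 C=-3 D=0 ZF=1 PC=2
Step 3: PC=2 exec 'MOV C, B'. After: A=0 B=0 C=0 D=0 ZF=1 PC=3
Step 4: PC=3 exec 'MOV D, B'. After: A=0 B=0 C=0 D=0 ZF=1 PC=4
Step 5: PC=4 exec 'ADD D, B'. After: A=0 B=0 C=0 D=0 ZF=1 PC=5
Step 6: PC=5 exec 'MOV D, 4'. After: A=0 B=0 C=0 D=4 ZF=1 PC=6
Step 7: PC=6 exec 'MUL C, 6'. After: A=0 B=0 C=0 D=4 ZF=1 PC=7
Step 8: PC=7 exec 'SUB D, 3'. After: A=0 B=0 C=0 D=1 ZF=0 PC=8
Step 9: PC=8 exec 'MOV D, C'. After: A=0 B=0 C=0 D=0 ZF=0 PC=9
First time PC=9: D=0

0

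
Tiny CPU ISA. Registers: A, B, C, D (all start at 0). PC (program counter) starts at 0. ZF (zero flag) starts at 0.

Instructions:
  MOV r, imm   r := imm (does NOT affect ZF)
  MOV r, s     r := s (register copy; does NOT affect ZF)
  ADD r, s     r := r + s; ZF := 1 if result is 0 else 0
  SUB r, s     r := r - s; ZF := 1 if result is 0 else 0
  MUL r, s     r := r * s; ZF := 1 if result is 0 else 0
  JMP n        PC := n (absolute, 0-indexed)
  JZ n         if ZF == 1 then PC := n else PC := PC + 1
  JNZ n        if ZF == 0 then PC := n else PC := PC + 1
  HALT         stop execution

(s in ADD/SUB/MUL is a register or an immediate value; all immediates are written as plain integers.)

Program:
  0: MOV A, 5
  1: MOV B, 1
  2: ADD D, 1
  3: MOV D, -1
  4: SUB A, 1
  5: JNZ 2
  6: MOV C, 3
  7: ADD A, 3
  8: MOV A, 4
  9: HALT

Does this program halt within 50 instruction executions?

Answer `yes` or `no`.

Answer: yes

Derivation:
Step 1: PC=0 exec 'MOV A, 5'. After: A=5 B=0 C=0 D=0 ZF=0 PC=1
Step 2: PC=1 exec 'MOV B, 1'. After: A=5 B=1 C=0 D=0 ZF=0 PC=2
Step 3: PC=2 exec 'ADD D, 1'. After: A=5 B=1 C=0 D=1 ZF=0 PC=3
Step 4: PC=3 exec 'MOV D, -1'. After: A=5 B=1 C=0 D=-1 ZF=0 PC=4
Step 5: PC=4 exec 'SUB A, 1'. After: A=4 B=1 C=0 D=-1 ZF=0 PC=5
Step 6: PC=5 exec 'JNZ 2'. After: A=4 B=1 C=0 D=-1 ZF=0 PC=2
Step 7: PC=2 exec 'ADD D, 1'. After: A=4 B=1 C=0 D=0 ZF=1 PC=3
Step 8: PC=3 exec 'MOV D, -1'. After: A=4 B=1 C=0 D=-1 ZF=1 PC=4
Step 9: PC=4 exec 'SUB A, 1'. After: A=3 B=1 C=0 D=-1 ZF=0 PC=5
Step 10: PC=5 exec 'JNZ 2'. After: A=3 B=1 C=0 D=-1 ZF=0 PC=2
Step 11: PC=2 exec 'ADD D, 1'. After: A=3 B=1 C=0 D=0 ZF=1 PC=3
Step 12: PC=3 exec 'MOV D, -1'. After: A=3 B=1 C=0 D=-1 ZF=1 PC=4
Step 13: PC=4 exec 'SUB A, 1'. After: A=2 B=1 C=0 D=-1 ZF=0 PC=5
Step 14: PC=5 exec 'JNZ 2'. After: A=2 B=1 C=0 D=-1 ZF=0 PC=2
Step 15: PC=2 exec 'ADD D, 1'. After: A=2 B=1 C=0 D=0 ZF=1 PC=3
Step 16: PC=3 exec 'MOV D, -1'. After: A=2 B=1 C=0 D=-1 ZF=1 PC=4
Step 17: PC=4 exec 'SUB A, 1'. After: A=1 B=1 C=0 D=-1 ZF=0 PC=5
Step 18: PC=5 exec 'JNZ 2'. After: A=1 B=1 C=0 D=-1 ZF=0 PC=2
Step 19: PC=2 exec 'ADD D, 1'. After: A=1 B=1 C=0 D=0 ZF=1 PC=3
Step 20: PC=3 exec 'MOV D, -1'. After: A=1 B=1 C=0 D=-1 ZF=1 PC=4
Step 21: PC=4 exec 'SUB A, 1'. After: A=0 B=1 C=0 D=-1 ZF=1 PC=5
Step 22: PC=5 exec 'JNZ 2'. After: A=0 B=1 C=0 D=-1 ZF=1 PC=6
Step 23: PC=6 exec 'MOV C, 3'. After: A=0 B=1 C=3 D=-1 ZF=1 PC=7
Step 24: PC=7 exec 'ADD A, 3'. After: A=3 B=1 C=3 D=-1 ZF=0 PC=8
Step 25: PC=8 exec 'MOV A, 4'. After: A=4 B=1 C=3 D=-1 ZF=0 PC=9
Step 26: PC=9 exec 'HALT'. After: A=4 B=1 C=3 D=-1 ZF=0 PC=9 HALTED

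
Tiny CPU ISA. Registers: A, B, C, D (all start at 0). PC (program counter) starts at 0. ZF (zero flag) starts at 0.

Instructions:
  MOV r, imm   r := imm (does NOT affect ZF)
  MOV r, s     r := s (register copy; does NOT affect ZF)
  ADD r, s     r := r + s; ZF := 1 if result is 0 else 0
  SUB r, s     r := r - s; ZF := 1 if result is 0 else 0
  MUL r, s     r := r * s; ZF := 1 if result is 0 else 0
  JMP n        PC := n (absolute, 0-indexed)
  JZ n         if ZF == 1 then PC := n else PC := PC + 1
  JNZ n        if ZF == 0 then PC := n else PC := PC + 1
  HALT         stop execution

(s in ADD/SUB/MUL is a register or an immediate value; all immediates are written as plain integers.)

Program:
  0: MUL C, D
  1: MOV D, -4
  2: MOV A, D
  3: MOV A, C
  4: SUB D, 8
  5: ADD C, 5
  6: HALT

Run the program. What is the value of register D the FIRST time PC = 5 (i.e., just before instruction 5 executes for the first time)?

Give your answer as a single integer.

Step 1: PC=0 exec 'MUL C, D'. After: A=0 B=0 C=0 D=0 ZF=1 PC=1
Step 2: PC=1 exec 'MOV D, -4'. After: A=0 B=0 C=0 D=-4 ZF=1 PC=2
Step 3: PC=2 exec 'MOV A, D'. After: A=-4 B=0 C=0 D=-4 ZF=1 PC=3
Step 4: PC=3 exec 'MOV A, C'. After: A=0 B=0 C=0 D=-4 ZF=1 PC=4
Step 5: PC=4 exec 'SUB D, 8'. After: A=0 B=0 C=0 D=-12 ZF=0 PC=5
First time PC=5: D=-12

-12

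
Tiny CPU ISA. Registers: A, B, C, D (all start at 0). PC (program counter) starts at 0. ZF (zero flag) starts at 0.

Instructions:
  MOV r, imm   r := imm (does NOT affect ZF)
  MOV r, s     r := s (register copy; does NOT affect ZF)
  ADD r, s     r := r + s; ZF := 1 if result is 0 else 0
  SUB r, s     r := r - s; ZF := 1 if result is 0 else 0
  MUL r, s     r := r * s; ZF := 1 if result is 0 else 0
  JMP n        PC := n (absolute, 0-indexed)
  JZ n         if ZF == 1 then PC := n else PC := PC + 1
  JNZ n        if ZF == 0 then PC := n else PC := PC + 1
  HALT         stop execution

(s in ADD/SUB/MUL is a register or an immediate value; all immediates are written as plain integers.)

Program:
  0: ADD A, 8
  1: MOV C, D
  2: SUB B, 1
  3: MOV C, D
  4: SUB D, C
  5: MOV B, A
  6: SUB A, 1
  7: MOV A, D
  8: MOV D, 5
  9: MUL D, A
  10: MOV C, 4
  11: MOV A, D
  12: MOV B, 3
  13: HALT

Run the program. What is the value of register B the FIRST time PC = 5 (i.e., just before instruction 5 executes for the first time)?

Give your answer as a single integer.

Step 1: PC=0 exec 'ADD A, 8'. After: A=8 B=0 C=0 D=0 ZF=0 PC=1
Step 2: PC=1 exec 'MOV C, D'. After: A=8 B=0 C=0 D=0 ZF=0 PC=2
Step 3: PC=2 exec 'SUB B, 1'. After: A=8 B=-1 C=0 D=0 ZF=0 PC=3
Step 4: PC=3 exec 'MOV C, D'. After: A=8 B=-1 C=0 D=0 ZF=0 PC=4
Step 5: PC=4 exec 'SUB D, C'. After: A=8 B=-1 C=0 D=0 ZF=1 PC=5
First time PC=5: B=-1

-1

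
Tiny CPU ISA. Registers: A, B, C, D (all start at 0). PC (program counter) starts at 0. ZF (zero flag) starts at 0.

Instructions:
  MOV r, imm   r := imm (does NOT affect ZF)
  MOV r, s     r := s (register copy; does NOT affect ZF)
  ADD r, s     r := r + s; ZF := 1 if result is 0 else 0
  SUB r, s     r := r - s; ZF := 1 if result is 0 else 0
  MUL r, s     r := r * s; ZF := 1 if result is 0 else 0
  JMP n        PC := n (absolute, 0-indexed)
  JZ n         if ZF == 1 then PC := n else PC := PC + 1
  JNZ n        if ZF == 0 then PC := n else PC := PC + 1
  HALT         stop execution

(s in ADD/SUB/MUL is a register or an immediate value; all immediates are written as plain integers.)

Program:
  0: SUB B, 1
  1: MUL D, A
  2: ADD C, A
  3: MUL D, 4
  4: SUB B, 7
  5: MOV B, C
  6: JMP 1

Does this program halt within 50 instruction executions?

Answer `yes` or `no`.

Step 1: PC=0 exec 'SUB B, 1'. After: A=0 B=-1 C=0 D=0 ZF=0 PC=1
Step 2: PC=1 exec 'MUL D, A'. After: A=0 B=-1 C=0 D=0 ZF=1 PC=2
Step 3: PC=2 exec 'ADD C, A'. After: A=0 B=-1 C=0 D=0 ZF=1 PC=3
Step 4: PC=3 exec 'MUL D, 4'. After: A=0 B=-1 C=0 D=0 ZF=1 PC=4
Step 5: PC=4 exec 'SUB B, 7'. After: A=0 B=-8 C=0 D=0 ZF=0 PC=5
Step 6: PC=5 exec 'MOV B, C'. After: A=0 B=0 C=0 D=0 ZF=0 PC=6
Step 7: PC=6 exec 'JMP 1'. After: A=0 B=0 C=0 D=0 ZF=0 PC=1
Step 8: PC=1 exec 'MUL D, A'. After: A=0 B=0 C=0 D=0 ZF=1 PC=2
Step 9: PC=2 exec 'ADD C, A'. After: A=0 B=0 C=0 D=0 ZF=1 PC=3
Step 10: PC=3 exec 'MUL D, 4'. After: A=0 B=0 C=0 D=0 ZF=1 PC=4
Step 11: PC=4 exec 'SUB B, 7'. After: A=0 B=-7 C=0 D=0 ZF=0 PC=5
Step 12: PC=5 exec 'MOV B, C'. After: A=0 B=0 C=0 D=0 ZF=0 PC=6
State after step 12 equals state after step 6: the program is in a cycle of length 6 and will never halt.

Answer: no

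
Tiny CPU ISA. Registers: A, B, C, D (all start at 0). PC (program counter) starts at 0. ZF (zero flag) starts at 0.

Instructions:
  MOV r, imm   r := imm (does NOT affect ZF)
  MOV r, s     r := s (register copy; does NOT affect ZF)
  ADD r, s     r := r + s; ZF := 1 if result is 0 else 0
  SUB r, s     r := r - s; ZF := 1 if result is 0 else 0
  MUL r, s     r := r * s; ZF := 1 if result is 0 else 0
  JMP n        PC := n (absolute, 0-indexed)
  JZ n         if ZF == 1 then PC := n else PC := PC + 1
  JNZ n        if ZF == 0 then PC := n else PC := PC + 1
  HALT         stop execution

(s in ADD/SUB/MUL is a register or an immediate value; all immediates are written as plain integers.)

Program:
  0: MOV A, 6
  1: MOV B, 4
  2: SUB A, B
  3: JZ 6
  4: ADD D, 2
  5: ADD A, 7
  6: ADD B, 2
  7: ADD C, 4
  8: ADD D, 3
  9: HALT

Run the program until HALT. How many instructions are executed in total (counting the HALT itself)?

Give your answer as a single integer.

Step 1: PC=0 exec 'MOV A, 6'. After: A=6 B=0 C=0 D=0 ZF=0 PC=1
Step 2: PC=1 exec 'MOV B, 4'. After: A=6 B=4 C=0 D=0 ZF=0 PC=2
Step 3: PC=2 exec 'SUB A, B'. After: A=2 B=4 C=0 D=0 ZF=0 PC=3
Step 4: PC=3 exec 'JZ 6'. After: A=2 B=4 C=0 D=0 ZF=0 PC=4
Step 5: PC=4 exec 'ADD D, 2'. After: A=2 B=4 C=0 D=2 ZF=0 PC=5
Step 6: PC=5 exec 'ADD A, 7'. After: A=9 B=4 C=0 D=2 ZF=0 PC=6
Step 7: PC=6 exec 'ADD B, 2'. After: A=9 B=6 C=0 D=2 ZF=0 PC=7
Step 8: PC=7 exec 'ADD C, 4'. After: A=9 B=6 C=4 D=2 ZF=0 PC=8
Step 9: PC=8 exec 'ADD D, 3'. After: A=9 B=6 C=4 D=5 ZF=0 PC=9
Step 10: PC=9 exec 'HALT'. After: A=9 B=6 C=4 D=5 ZF=0 PC=9 HALTED
Total instructions executed: 10

Answer: 10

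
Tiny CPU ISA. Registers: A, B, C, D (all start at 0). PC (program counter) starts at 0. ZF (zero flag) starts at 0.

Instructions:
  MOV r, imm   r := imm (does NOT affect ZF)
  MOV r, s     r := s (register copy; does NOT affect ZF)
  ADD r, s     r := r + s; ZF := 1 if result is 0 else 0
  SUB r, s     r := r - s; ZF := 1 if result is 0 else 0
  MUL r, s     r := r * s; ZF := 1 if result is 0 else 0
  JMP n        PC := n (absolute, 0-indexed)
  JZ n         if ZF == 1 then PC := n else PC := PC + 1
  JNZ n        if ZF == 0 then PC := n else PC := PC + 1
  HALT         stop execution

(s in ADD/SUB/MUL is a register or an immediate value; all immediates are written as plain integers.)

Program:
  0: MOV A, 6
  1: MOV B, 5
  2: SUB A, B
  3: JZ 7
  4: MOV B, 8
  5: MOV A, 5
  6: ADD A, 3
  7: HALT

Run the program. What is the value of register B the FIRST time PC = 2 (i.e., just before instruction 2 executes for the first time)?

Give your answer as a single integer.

Step 1: PC=0 exec 'MOV A, 6'. After: A=6 B=0 C=0 D=0 ZF=0 PC=1
Step 2: PC=1 exec 'MOV B, 5'. After: A=6 B=5 C=0 D=0 ZF=0 PC=2
First time PC=2: B=5

5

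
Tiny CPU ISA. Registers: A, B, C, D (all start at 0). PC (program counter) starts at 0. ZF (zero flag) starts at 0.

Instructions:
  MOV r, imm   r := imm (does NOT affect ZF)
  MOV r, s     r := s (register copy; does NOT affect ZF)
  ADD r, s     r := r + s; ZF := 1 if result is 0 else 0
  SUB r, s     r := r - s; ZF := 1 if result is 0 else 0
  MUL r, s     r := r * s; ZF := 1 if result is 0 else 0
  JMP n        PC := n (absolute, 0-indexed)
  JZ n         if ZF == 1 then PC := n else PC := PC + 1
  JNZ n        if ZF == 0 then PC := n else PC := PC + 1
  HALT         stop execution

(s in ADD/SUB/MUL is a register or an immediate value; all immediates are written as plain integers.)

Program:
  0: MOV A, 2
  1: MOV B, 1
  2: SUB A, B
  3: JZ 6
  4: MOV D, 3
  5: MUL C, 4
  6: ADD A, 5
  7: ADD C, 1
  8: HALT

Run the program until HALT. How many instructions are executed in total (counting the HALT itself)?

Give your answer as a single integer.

Answer: 9

Derivation:
Step 1: PC=0 exec 'MOV A, 2'. After: A=2 B=0 C=0 D=0 ZF=0 PC=1
Step 2: PC=1 exec 'MOV B, 1'. After: A=2 B=1 C=0 D=0 ZF=0 PC=2
Step 3: PC=2 exec 'SUB A, B'. After: A=1 B=1 C=0 D=0 ZF=0 PC=3
Step 4: PC=3 exec 'JZ 6'. After: A=1 B=1 C=0 D=0 ZF=0 PC=4
Step 5: PC=4 exec 'MOV D, 3'. After: A=1 B=1 C=0 D=3 ZF=0 PC=5
Step 6: PC=5 exec 'MUL C, 4'. After: A=1 B=1 C=0 D=3 ZF=1 PC=6
Step 7: PC=6 exec 'ADD A, 5'. After: A=6 B=1 C=0 D=3 ZF=0 PC=7
Step 8: PC=7 exec 'ADD C, 1'. After: A=6 B=1 C=1 D=3 ZF=0 PC=8
Step 9: PC=8 exec 'HALT'. After: A=6 B=1 C=1 D=3 ZF=0 PC=8 HALTED
Total instructions executed: 9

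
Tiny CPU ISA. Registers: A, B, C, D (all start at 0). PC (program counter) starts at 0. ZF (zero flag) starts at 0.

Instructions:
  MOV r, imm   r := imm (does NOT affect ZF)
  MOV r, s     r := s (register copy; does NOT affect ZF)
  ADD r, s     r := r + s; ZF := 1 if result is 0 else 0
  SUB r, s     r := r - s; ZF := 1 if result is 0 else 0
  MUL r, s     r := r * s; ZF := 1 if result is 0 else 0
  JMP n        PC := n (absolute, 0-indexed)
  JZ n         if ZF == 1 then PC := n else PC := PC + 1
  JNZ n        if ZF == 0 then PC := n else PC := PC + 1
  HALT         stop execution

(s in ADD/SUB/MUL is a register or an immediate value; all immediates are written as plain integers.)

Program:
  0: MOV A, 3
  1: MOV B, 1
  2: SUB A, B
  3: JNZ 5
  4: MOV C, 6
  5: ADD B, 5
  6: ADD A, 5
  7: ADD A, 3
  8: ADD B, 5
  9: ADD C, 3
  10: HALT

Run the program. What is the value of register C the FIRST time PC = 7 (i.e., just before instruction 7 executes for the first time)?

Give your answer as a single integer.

Step 1: PC=0 exec 'MOV A, 3'. After: A=3 B=0 C=0 D=0 ZF=0 PC=1
Step 2: PC=1 exec 'MOV B, 1'. After: A=3 B=1 C=0 D=0 ZF=0 PC=2
Step 3: PC=2 exec 'SUB A, B'. After: A=2 B=1 C=0 D=0 ZF=0 PC=3
Step 4: PC=3 exec 'JNZ 5'. After: A=2 B=1 C=0 D=0 ZF=0 PC=5
Step 5: PC=5 exec 'ADD B, 5'. After: A=2 B=6 C=0 D=0 ZF=0 PC=6
Step 6: PC=6 exec 'ADD A, 5'. After: A=7 B=6 C=0 D=0 ZF=0 PC=7
First time PC=7: C=0

0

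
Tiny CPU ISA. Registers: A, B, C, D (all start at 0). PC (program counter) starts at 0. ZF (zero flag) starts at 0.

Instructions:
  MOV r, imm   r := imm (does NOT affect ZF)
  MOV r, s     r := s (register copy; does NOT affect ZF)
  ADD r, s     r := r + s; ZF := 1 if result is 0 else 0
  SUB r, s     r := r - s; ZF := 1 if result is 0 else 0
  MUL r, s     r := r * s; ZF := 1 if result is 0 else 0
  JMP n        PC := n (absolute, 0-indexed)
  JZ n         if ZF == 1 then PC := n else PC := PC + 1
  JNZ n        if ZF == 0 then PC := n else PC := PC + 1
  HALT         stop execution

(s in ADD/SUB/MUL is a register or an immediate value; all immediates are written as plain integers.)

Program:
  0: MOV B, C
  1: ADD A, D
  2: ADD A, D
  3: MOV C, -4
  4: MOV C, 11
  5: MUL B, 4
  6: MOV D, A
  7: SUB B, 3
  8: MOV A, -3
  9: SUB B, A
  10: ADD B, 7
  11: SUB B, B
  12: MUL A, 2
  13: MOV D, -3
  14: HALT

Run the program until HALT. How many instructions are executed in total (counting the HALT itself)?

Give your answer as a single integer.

Answer: 15

Derivation:
Step 1: PC=0 exec 'MOV B, C'. After: A=0 B=0 C=0 D=0 ZF=0 PC=1
Step 2: PC=1 exec 'ADD A, D'. After: A=0 B=0 C=0 D=0 ZF=1 PC=2
Step 3: PC=2 exec 'ADD A, D'. After: A=0 B=0 C=0 D=0 ZF=1 PC=3
Step 4: PC=3 exec 'MOV C, -4'. After: A=0 B=0 C=-4 D=0 ZF=1 PC=4
Step 5: PC=4 exec 'MOV C, 11'. After: A=0 B=0 C=11 D=0 ZF=1 PC=5
Step 6: PC=5 exec 'MUL B, 4'. After: A=0 B=0 C=11 D=0 ZF=1 PC=6
Step 7: PC=6 exec 'MOV D, A'. After: A=0 B=0 C=11 D=0 ZF=1 PC=7
Step 8: PC=7 exec 'SUB B, 3'. After: A=0 B=-3 C=11 D=0 ZF=0 PC=8
Step 9: PC=8 exec 'MOV A, -3'. After: A=-3 B=-3 C=11 D=0 ZF=0 PC=9
Step 10: PC=9 exec 'SUB B, A'. After: A=-3 B=0 C=11 D=0 ZF=1 PC=10
Step 11: PC=10 exec 'ADD B, 7'. After: A=-3 B=7 C=11 D=0 ZF=0 PC=11
Step 12: PC=11 exec 'SUB B, B'. After: A=-3 B=0 C=11 D=0 ZF=1 PC=12
Step 13: PC=12 exec 'MUL A, 2'. After: A=-6 B=0 C=11 D=0 ZF=0 PC=13
Step 14: PC=13 exec 'MOV D, -3'. After: A=-6 B=0 C=11 D=-3 ZF=0 PC=14
Step 15: PC=14 exec 'HALT'. After: A=-6 B=0 C=11 D=-3 ZF=0 PC=14 HALTED
Total instructions executed: 15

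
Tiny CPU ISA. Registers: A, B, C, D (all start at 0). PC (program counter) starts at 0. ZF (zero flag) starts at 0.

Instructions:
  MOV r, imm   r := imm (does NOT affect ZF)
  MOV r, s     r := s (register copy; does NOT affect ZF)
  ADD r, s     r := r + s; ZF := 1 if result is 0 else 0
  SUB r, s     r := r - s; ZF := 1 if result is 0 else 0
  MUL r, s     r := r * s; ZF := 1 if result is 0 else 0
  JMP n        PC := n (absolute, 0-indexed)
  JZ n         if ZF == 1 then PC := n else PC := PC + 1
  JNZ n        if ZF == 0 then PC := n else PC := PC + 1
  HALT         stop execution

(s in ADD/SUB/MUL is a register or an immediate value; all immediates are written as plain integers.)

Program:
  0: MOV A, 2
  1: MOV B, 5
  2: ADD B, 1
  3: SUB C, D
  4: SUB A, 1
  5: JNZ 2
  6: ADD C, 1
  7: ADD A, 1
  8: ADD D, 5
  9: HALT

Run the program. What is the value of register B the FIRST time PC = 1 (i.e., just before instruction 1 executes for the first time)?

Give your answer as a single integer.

Step 1: PC=0 exec 'MOV A, 2'. After: A=2 B=0 C=0 D=0 ZF=0 PC=1
First time PC=1: B=0

0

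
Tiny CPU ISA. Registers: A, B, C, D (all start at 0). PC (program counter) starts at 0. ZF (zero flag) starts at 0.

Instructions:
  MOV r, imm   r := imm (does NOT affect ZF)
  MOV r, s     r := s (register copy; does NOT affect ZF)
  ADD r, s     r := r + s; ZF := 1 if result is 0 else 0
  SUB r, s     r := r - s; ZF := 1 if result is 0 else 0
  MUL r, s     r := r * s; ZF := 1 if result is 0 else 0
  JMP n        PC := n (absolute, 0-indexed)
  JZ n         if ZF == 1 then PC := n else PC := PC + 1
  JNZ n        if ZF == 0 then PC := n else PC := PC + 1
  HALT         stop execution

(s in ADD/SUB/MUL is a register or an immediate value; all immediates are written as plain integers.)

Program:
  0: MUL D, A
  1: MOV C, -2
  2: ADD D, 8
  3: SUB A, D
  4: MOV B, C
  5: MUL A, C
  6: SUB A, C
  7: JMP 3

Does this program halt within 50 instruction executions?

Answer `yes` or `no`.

Step 1: PC=0 exec 'MUL D, A'. After: A=0 B=0 C=0 D=0 ZF=1 PC=1
Step 2: PC=1 exec 'MOV C, -2'. After: A=0 B=0 C=-2 D=0 ZF=1 PC=2
Step 3: PC=2 exec 'ADD D, 8'. After: A=0 B=0 C=-2 D=8 ZF=0 PC=3
Step 4: PC=3 exec 'SUB A, D'. After: A=-8 B=0 C=-2 D=8 ZF=0 PC=4
Step 5: PC=4 exec 'MOV B, C'. After: A=-8 B=-2 C=-2 D=8 ZF=0 PC=5
Step 6: PC=5 exec 'MUL A, C'. After: A=16 B=-2 C=-2 D=8 ZF=0 PC=6
Step 7: PC=6 exec 'SUB A, C'. After: A=18 B=-2 C=-2 D=8 ZF=0 PC=7
Step 8: PC=7 exec 'JMP 3'. After: A=18 B=-2 C=-2 D=8 ZF=0 PC=3
Step 9: PC=3 exec 'SUB A, D'. After: A=10 B=-2 C=-2 D=8 ZF=0 PC=4
Step 10: PC=4 exec 'MOV B, C'. After: A=10 B=-2 C=-2 D=8 ZF=0 PC=5
Step 11: PC=5 exec 'MUL A, C'. After: A=-20 B=-2 C=-2 D=8 ZF=0 PC=6
Step 12: PC=6 exec 'SUB A, C'. After: A=-18 B=-2 C=-2 D=8 ZF=0 PC=7
Step 13: PC=7 exec 'JMP 3'. After: A=-18 B=-2 C=-2 D=8 ZF=0 PC=3
Step 14: PC=3 exec 'SUB A, D'. After: A=-26 B=-2 C=-2 D=8 ZF=0 PC=4
Step 15: PC=4 exec 'MOV B, C'. After: A=-26 B=-2 C=-2 D=8 ZF=0 PC=5
After 50 steps: not halted. PC revisits the same instructions with no path to HALT; will never halt.

Answer: no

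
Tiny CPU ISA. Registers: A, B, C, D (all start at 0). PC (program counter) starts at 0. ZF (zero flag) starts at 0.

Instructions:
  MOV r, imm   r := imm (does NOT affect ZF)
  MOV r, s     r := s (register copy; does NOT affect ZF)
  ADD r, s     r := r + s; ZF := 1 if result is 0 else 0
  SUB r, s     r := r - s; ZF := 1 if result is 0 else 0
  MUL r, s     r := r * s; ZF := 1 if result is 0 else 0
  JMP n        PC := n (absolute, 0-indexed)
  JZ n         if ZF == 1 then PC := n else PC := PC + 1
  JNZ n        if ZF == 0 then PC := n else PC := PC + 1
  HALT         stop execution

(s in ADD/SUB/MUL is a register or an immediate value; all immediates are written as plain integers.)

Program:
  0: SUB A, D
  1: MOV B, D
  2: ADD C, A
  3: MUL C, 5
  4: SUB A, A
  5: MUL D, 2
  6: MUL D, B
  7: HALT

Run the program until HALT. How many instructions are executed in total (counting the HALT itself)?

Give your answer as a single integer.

Answer: 8

Derivation:
Step 1: PC=0 exec 'SUB A, D'. After: A=0 B=0 C=0 D=0 ZF=1 PC=1
Step 2: PC=1 exec 'MOV B, D'. After: A=0 B=0 C=0 D=0 ZF=1 PC=2
Step 3: PC=2 exec 'ADD C, A'. After: A=0 B=0 C=0 D=0 ZF=1 PC=3
Step 4: PC=3 exec 'MUL C, 5'. After: A=0 B=0 C=0 D=0 ZF=1 PC=4
Step 5: PC=4 exec 'SUB A, A'. After: A=0 B=0 C=0 D=0 ZF=1 PC=5
Step 6: PC=5 exec 'MUL D, 2'. After: A=0 B=0 C=0 D=0 ZF=1 PC=6
Step 7: PC=6 exec 'MUL D, B'. After: A=0 B=0 C=0 D=0 ZF=1 PC=7
Step 8: PC=7 exec 'HALT'. After: A=0 B=0 C=0 D=0 ZF=1 PC=7 HALTED
Total instructions executed: 8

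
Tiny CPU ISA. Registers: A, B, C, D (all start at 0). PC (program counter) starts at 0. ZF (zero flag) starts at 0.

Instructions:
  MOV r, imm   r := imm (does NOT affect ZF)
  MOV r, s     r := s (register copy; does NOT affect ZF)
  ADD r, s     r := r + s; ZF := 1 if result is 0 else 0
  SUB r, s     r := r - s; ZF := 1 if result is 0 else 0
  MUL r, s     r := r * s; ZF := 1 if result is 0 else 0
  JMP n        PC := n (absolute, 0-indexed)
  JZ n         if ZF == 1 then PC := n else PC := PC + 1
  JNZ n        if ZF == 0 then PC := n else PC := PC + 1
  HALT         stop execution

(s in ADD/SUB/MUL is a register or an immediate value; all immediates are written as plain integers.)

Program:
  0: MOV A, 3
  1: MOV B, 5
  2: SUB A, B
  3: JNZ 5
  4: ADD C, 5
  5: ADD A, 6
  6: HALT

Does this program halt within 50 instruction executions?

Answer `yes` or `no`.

Step 1: PC=0 exec 'MOV A, 3'. After: A=3 B=0 C=0 D=0 ZF=0 PC=1
Step 2: PC=1 exec 'MOV B, 5'. After: A=3 B=5 C=0 D=0 ZF=0 PC=2
Step 3: PC=2 exec 'SUB A, B'. After: A=-2 B=5 C=0 D=0 ZF=0 PC=3
Step 4: PC=3 exec 'JNZ 5'. After: A=-2 B=5 C=0 D=0 ZF=0 PC=5
Step 5: PC=5 exec 'ADD A, 6'. After: A=4 B=5 C=0 D=0 ZF=0 PC=6
Step 6: PC=6 exec 'HALT'. After: A=4 B=5 C=0 D=0 ZF=0 PC=6 HALTED

Answer: yes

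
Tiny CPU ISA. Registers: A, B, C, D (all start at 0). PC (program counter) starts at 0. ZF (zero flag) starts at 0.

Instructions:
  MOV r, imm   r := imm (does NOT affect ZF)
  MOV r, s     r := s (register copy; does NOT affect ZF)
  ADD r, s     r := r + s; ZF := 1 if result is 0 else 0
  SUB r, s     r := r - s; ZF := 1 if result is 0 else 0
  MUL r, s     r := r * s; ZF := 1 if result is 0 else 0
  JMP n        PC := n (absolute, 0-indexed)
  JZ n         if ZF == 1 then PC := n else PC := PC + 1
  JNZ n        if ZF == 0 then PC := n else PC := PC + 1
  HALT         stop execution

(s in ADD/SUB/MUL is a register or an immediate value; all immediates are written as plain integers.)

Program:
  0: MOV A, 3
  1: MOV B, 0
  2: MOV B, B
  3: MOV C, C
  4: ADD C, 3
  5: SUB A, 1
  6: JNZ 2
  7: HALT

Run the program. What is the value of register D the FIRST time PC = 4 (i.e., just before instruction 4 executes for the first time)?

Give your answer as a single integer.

Step 1: PC=0 exec 'MOV A, 3'. After: A=3 B=0 C=0 D=0 ZF=0 PC=1
Step 2: PC=1 exec 'MOV B, 0'. After: A=3 B=0 C=0 D=0 ZF=0 PC=2
Step 3: PC=2 exec 'MOV B, B'. After: A=3 B=0 C=0 D=0 ZF=0 PC=3
Step 4: PC=3 exec 'MOV C, C'. After: A=3 B=0 C=0 D=0 ZF=0 PC=4
First time PC=4: D=0

0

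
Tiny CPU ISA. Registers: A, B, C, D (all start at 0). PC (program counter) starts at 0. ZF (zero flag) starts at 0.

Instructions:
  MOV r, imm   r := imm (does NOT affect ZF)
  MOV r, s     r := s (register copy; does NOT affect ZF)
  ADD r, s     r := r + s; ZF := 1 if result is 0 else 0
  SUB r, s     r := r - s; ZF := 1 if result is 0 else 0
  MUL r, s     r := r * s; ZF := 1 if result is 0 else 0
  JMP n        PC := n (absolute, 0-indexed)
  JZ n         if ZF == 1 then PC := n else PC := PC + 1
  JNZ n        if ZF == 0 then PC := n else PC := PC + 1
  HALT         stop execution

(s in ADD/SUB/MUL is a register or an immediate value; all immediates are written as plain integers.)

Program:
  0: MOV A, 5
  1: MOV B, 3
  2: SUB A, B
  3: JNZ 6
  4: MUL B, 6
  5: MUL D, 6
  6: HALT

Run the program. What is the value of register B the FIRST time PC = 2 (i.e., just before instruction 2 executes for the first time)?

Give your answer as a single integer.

Step 1: PC=0 exec 'MOV A, 5'. After: A=5 B=0 C=0 D=0 ZF=0 PC=1
Step 2: PC=1 exec 'MOV B, 3'. After: A=5 B=3 C=0 D=0 ZF=0 PC=2
First time PC=2: B=3

3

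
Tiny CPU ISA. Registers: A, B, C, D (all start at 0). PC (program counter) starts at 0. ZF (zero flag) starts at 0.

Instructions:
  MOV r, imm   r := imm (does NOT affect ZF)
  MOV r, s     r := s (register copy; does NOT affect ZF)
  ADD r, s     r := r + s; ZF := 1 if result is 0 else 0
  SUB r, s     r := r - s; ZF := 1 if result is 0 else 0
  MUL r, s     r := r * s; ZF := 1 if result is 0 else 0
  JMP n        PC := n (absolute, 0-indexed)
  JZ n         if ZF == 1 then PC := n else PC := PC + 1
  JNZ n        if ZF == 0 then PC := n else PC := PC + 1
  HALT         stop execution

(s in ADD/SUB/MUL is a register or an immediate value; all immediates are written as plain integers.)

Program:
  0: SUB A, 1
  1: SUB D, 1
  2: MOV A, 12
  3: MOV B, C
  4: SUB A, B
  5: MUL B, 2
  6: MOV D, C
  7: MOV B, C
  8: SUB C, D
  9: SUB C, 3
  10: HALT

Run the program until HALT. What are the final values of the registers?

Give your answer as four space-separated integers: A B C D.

Answer: 12 0 -3 0

Derivation:
Step 1: PC=0 exec 'SUB A, 1'. After: A=-1 B=0 C=0 D=0 ZF=0 PC=1
Step 2: PC=1 exec 'SUB D, 1'. After: A=-1 B=0 C=0 D=-1 ZF=0 PC=2
Step 3: PC=2 exec 'MOV A, 12'. After: A=12 B=0 C=0 D=-1 ZF=0 PC=3
Step 4: PC=3 exec 'MOV B, C'. After: A=12 B=0 C=0 D=-1 ZF=0 PC=4
Step 5: PC=4 exec 'SUB A, B'. After: A=12 B=0 C=0 D=-1 ZF=0 PC=5
Step 6: PC=5 exec 'MUL B, 2'. After: A=12 B=0 C=0 D=-1 ZF=1 PC=6
Step 7: PC=6 exec 'MOV D, C'. After: A=12 B=0 C=0 D=0 ZF=1 PC=7
Step 8: PC=7 exec 'MOV B, C'. After: A=12 B=0 C=0 D=0 ZF=1 PC=8
Step 9: PC=8 exec 'SUB C, D'. After: A=12 B=0 C=0 D=0 ZF=1 PC=9
Step 10: PC=9 exec 'SUB C, 3'. After: A=12 B=0 C=-3 D=0 ZF=0 PC=10
Step 11: PC=10 exec 'HALT'. After: A=12 B=0 C=-3 D=0 ZF=0 PC=10 HALTED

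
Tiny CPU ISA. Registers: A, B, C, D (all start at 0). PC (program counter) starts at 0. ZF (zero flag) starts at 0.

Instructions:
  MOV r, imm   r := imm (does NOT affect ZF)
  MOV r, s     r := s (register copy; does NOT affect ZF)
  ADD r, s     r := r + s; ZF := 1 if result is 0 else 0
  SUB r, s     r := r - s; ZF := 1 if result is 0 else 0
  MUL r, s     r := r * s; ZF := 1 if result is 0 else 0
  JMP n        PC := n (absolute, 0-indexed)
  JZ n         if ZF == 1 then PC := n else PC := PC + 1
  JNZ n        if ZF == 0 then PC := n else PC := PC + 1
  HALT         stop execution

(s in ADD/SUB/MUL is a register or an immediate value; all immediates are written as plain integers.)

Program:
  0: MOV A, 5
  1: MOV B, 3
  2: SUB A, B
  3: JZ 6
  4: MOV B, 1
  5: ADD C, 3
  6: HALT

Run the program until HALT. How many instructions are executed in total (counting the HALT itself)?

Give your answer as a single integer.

Answer: 7

Derivation:
Step 1: PC=0 exec 'MOV A, 5'. After: A=5 B=0 C=0 D=0 ZF=0 PC=1
Step 2: PC=1 exec 'MOV B, 3'. After: A=5 B=3 C=0 D=0 ZF=0 PC=2
Step 3: PC=2 exec 'SUB A, B'. After: A=2 B=3 C=0 D=0 ZF=0 PC=3
Step 4: PC=3 exec 'JZ 6'. After: A=2 B=3 C=0 D=0 ZF=0 PC=4
Step 5: PC=4 exec 'MOV B, 1'. After: A=2 B=1 C=0 D=0 ZF=0 PC=5
Step 6: PC=5 exec 'ADD C, 3'. After: A=2 B=1 C=3 D=0 ZF=0 PC=6
Step 7: PC=6 exec 'HALT'. After: A=2 B=1 C=3 D=0 ZF=0 PC=6 HALTED
Total instructions executed: 7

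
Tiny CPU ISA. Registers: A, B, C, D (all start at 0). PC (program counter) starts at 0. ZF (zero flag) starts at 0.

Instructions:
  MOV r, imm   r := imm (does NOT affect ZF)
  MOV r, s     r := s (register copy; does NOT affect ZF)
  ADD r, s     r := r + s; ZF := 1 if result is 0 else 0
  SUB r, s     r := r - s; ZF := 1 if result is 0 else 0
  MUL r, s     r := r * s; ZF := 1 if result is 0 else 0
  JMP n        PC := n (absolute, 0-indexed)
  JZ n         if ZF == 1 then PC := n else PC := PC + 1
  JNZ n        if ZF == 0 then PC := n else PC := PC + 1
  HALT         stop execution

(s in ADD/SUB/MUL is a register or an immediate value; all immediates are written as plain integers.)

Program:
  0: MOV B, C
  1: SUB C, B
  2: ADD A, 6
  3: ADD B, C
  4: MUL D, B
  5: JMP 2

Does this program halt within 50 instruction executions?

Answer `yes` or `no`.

Answer: no

Derivation:
Step 1: PC=0 exec 'MOV B, C'. After: A=0 B=0 C=0 D=0 ZF=0 PC=1
Step 2: PC=1 exec 'SUB C, B'. After: A=0 B=0 C=0 D=0 ZF=1 PC=2
Step 3: PC=2 exec 'ADD A, 6'. After: A=6 B=0 C=0 D=0 ZF=0 PC=3
Step 4: PC=3 exec 'ADD B, C'. After: A=6 B=0 C=0 D=0 ZF=1 PC=4
Step 5: PC=4 exec 'MUL D, B'. After: A=6 B=0 C=0 D=0 ZF=1 PC=5
Step 6: PC=5 exec 'JMP 2'. After: A=6 B=0 C=0 D=0 ZF=1 PC=2
Step 7: PC=2 exec 'ADD A, 6'. After: A=12 B=0 C=0 D=0 ZF=0 PC=3
Step 8: PC=3 exec 'ADD B, C'. After: A=12 B=0 C=0 D=0 ZF=1 PC=4
Step 9: PC=4 exec 'MUL D, B'. After: A=12 B=0 C=0 D=0 ZF=1 PC=5
Step 10: PC=5 exec 'JMP 2'. After: A=12 B=0 C=0 D=0 ZF=1 PC=2
Step 11: PC=2 exec 'ADD A, 6'. After: A=18 B=0 C=0 D=0 ZF=0 PC=3
Step 12: PC=3 exec 'ADD B, C'. After: A=18 B=0 C=0 D=0 ZF=1 PC=4
Step 13: PC=4 exec 'MUL D, B'. After: A=18 B=0 C=0 D=0 ZF=1 PC=5
Step 14: PC=5 exec 'JMP 2'. After: A=18 B=0 C=0 D=0 ZF=1 PC=2
Step 15: PC=2 exec 'ADD A, 6'. After: A=24 B=0 C=0 D=0 ZF=0 PC=3
After 50 steps: not halted. PC revisits the same instructions with no path to HALT; will never halt.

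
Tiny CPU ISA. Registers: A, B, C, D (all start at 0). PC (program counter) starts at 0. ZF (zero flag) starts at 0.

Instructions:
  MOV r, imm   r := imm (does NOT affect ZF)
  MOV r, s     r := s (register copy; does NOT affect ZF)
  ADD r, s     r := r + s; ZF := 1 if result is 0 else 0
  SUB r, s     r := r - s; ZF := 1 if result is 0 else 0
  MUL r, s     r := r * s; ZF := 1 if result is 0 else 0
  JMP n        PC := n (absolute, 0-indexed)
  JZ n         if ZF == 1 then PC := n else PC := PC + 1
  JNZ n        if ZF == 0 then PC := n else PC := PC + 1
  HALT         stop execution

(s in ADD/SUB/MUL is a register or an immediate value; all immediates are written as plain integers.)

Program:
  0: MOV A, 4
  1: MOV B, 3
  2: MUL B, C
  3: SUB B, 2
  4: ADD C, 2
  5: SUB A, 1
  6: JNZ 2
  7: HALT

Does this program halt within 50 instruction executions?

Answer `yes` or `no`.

Answer: yes

Derivation:
Step 1: PC=0 exec 'MOV A, 4'. After: A=4 B=0 C=0 D=0 ZF=0 PC=1
Step 2: PC=1 exec 'MOV B, 3'. After: A=4 B=3 C=0 D=0 ZF=0 PC=2
Step 3: PC=2 exec 'MUL B, C'. After: A=4 B=0 C=0 D=0 ZF=1 PC=3
Step 4: PC=3 exec 'SUB B, 2'. After: A=4 B=-2 C=0 D=0 ZF=0 PC=4
Step 5: PC=4 exec 'ADD C, 2'. After: A=4 B=-2 C=2 D=0 ZF=0 PC=5
Step 6: PC=5 exec 'SUB A, 1'. After: A=3 B=-2 C=2 D=0 ZF=0 PC=6
Step 7: PC=6 exec 'JNZ 2'. After: A=3 B=-2 C=2 D=0 ZF=0 PC=2
Step 8: PC=2 exec 'MUL B, C'. After: A=3 B=-4 C=2 D=0 ZF=0 PC=3
Step 9: PC=3 exec 'SUB B, 2'. After: A=3 B=-6 C=2 D=0 ZF=0 PC=4
Step 10: PC=4 exec 'ADD C, 2'. After: A=3 B=-6 C=4 D=0 ZF=0 PC=5
Step 11: PC=5 exec 'SUB A, 1'. After: A=2 B=-6 C=4 D=0 ZF=0 PC=6
Step 12: PC=6 exec 'JNZ 2'. After: A=2 B=-6 C=4 D=0 ZF=0 PC=2
Step 13: PC=2 exec 'MUL B, C'. After: A=2 B=-24 C=4 D=0 ZF=0 PC=3
Step 14: PC=3 exec 'SUB B, 2'. After: A=2 B=-26 C=4 D=0 ZF=0 PC=4
Step 15: PC=4 exec 'ADD C, 2'. After: A=2 B=-26 C=6 D=0 ZF=0 PC=5
Step 16: PC=5 exec 'SUB A, 1'. After: A=1 B=-26 C=6 D=0 ZF=0 PC=6
Step 17: PC=6 exec 'JNZ 2'. After: A=1 B=-26 C=6 D=0 ZF=0 PC=2
Step 18: PC=2 exec 'MUL B, C'. After: A=1 B=-156 C=6 D=0 ZF=0 PC=3
Step 19: PC=3 exec 'SUB B, 2'. After: A=1 B=-158 C=6 D=0 ZF=0 PC=4
Step 20: PC=4 exec 'ADD C, 2'. After: A=1 B=-158 C=8 D=0 ZF=0 PC=5
Step 21: PC=5 exec 'SUB A, 1'. After: A=0 B=-158 C=8 D=0 ZF=1 PC=6
Step 22: PC=6 exec 'JNZ 2'. After: A=0 B=-158 C=8 D=0 ZF=1 PC=7
Step 23: PC=7 exec 'HALT'. After: A=0 B=-158 C=8 D=0 ZF=1 PC=7 HALTED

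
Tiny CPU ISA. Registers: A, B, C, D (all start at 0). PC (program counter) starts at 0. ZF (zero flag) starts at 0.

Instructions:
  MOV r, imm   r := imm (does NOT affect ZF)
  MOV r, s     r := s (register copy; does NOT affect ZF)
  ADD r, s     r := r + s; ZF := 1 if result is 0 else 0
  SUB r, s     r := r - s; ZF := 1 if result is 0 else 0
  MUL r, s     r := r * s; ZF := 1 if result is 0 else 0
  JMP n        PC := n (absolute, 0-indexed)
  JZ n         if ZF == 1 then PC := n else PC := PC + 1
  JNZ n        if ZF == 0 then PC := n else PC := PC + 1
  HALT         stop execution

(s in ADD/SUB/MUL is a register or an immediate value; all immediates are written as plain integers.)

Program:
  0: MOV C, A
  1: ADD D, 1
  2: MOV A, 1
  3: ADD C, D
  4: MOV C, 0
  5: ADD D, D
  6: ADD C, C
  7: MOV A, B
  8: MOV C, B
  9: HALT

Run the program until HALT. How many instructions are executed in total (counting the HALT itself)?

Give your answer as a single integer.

Step 1: PC=0 exec 'MOV C, A'. After: A=0 B=0 C=0 D=0 ZF=0 PC=1
Step 2: PC=1 exec 'ADD D, 1'. After: A=0 B=0 C=0 D=1 ZF=0 PC=2
Step 3: PC=2 exec 'MOV A, 1'. After: A=1 B=0 C=0 D=1 ZF=0 PC=3
Step 4: PC=3 exec 'ADD C, D'. After: A=1 B=0 C=1 D=1 ZF=0 PC=4
Step 5: PC=4 exec 'MOV C, 0'. After: A=1 B=0 C=0 D=1 ZF=0 PC=5
Step 6: PC=5 exec 'ADD D, D'. After: A=1 B=0 C=0 D=2 ZF=0 PC=6
Step 7: PC=6 exec 'ADD C, C'. After: A=1 B=0 C=0 D=2 ZF=1 PC=7
Step 8: PC=7 exec 'MOV A, B'. After: A=0 B=0 C=0 D=2 ZF=1 PC=8
Step 9: PC=8 exec 'MOV C, B'. After: A=0 B=0 C=0 D=2 ZF=1 PC=9
Step 10: PC=9 exec 'HALT'. After: A=0 B=0 C=0 D=2 ZF=1 PC=9 HALTED
Total instructions executed: 10

Answer: 10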